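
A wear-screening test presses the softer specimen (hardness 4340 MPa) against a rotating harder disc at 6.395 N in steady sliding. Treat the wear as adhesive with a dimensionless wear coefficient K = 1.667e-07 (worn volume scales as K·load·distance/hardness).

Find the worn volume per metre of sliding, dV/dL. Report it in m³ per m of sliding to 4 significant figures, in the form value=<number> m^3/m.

The intermediates are shown rounded; all arithmetic keeps exact precision — one final rounding to four significant figures.
Hardness H = 4340 MPa = 4.340e+09 Pa.
In SI base units, W = 6.395 N, H = 4.340e+09 Pa, K = 1.667e-07.
Volumetric rate dV/dL = K·W/H, so: 1.667e-07 · 6.395 / 4.340e+09 = 2.456e-16 m³/m.

value=2.456e-16 m^3/m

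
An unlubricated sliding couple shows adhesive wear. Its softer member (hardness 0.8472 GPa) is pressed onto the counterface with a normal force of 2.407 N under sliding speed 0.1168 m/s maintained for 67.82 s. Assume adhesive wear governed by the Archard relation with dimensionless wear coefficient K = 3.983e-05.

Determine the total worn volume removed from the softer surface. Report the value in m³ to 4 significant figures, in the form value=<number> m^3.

value=8.964e-13 m^3

Quoted intermediates are rounded, and all working math maintains full float precision, and a single final rounding to 4 significant digits.
Sliding distance L = v·t = 0.1168 m/s × 67.82 s = 7.921 m.
Hardness H = 0.8472 GPa = 8.472e+08 Pa.
Expressed in SI base units: W = 2.407 N, H = 8.472e+08 Pa, K = 3.983e-05.
Volume removed: V = K·W·L/H = 3.983e-05 · 2.407 · 7.921 / 8.472e+08 = 8.964e-13 m³.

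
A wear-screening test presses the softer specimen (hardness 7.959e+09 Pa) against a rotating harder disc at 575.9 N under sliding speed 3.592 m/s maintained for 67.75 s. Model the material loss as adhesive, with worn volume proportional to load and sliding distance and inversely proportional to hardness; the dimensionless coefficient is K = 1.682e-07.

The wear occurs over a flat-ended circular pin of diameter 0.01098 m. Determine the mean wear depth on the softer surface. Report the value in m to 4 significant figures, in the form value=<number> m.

The algebra runs at exact precision — quoted intermediates are rounded, and one last rounding, at 4 significant figures.
Convert: Path length L = v·t = 3.592 m/s × 67.75 s = 243.4 m.
Convert: Contact area A = π·d²/4 = π·(0.01098 m)²/4 = 9.469e-05 m².
As SI base values: W = 575.9 N, H = 7.959e+09 Pa, K = 1.682e-07.
Apply Archard: V = K·W·L/H = 1.682e-07 · 575.9 · 243.4 / 7.959e+09 = 2.962e-12 m³.
Average depth h = V/A = 2.962e-12 / 9.469e-05 = 3.128e-08 m.

value=3.128e-08 m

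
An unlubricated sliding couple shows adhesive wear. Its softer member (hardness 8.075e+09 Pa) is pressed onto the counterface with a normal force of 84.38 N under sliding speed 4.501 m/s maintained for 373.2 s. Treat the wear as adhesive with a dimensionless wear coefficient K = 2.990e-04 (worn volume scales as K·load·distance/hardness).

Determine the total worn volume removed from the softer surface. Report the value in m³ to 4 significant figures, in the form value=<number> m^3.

value=5.248e-09 m^3

The intermediates appear rounded; all arithmetic maintains full precision, and one final rounding, at four significant figures.
Distance covered L = v·t = 4.501 m/s × 373.2 s = 1680 m.
As SI base values: W = 84.38 N, H = 8.075e+09 Pa, K = 2.990e-04.
By Archard's law, V = K·W·L/H = 2.990e-04 · 84.38 · 1680 / 8.075e+09 = 5.248e-09 m³.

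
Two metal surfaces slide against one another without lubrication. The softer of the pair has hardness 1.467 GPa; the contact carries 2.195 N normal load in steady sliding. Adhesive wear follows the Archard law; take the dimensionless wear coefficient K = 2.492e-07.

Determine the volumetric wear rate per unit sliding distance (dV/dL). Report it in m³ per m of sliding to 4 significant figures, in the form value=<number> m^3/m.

value=3.729e-16 m^3/m

Intermediates are displayed rounded. Every step maintains full float precision, and rounded once at the end: 4 significant digits.
Convert: Hardness H = 1.467 GPa = 1.467e+09 Pa.
SI base units throughout: W = 2.195 N, H = 1.467e+09 Pa, K = 2.492e-07.
Wear rate dV/dL = K·W/H, so: 2.492e-07 · 2.195 / 1.467e+09 = 3.729e-16 m³/m.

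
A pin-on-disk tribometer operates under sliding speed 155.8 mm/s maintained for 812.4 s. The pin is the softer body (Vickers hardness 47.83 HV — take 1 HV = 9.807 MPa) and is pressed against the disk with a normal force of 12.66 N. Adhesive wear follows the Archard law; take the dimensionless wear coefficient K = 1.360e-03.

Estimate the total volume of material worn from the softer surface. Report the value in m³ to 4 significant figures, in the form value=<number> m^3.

The intermediates are printed rounded, and the algebra holds exact precision, and rounded just once, at 4 significant digits.
Sliding speed v = 155.8 mm/s = 0.1558 m/s. Distance covered L = v·t = 0.1558 m/s × 812.4 s = 126.6 m.
Hardness H = 47.83 HV × 9.807 MPa/HV = 469.1 MPa = 4.691e+08 Pa.
Expressed in SI base units: W = 12.66 N, H = 4.691e+08 Pa, K = 1.360e-03.
Apply Archard: V = K·W·L/H = 1.360e-03 · 12.66 · 126.6 / 4.691e+08 = 4.646e-09 m³.

value=4.646e-09 m^3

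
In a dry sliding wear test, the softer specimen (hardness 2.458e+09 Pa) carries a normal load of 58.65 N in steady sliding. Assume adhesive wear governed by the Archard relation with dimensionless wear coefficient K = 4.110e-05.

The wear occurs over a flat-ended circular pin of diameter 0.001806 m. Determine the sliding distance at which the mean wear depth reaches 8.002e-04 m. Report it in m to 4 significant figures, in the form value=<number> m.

Each operation holds full float precision; displayed values are rounded. Rounded once at the end, at 4 significant figures.
Convert: Contact area A = π·d²/4 = π·(0.001806 m)²/4 = 2.562e-06 m².
SI base units throughout: W = 58.65 N, H = 2.458e+09 Pa, K = 4.110e-05.
Permissible volume V_lim = h_lim·A = 8.002e-04 · 2.562e-06 = 2.050e-09 m³.
Life L = V_lim·H/(K·W) = 2.050e-09 · 2.458e+09 / (4.110e-05 · 58.65) = 2090 m.

value=2090 m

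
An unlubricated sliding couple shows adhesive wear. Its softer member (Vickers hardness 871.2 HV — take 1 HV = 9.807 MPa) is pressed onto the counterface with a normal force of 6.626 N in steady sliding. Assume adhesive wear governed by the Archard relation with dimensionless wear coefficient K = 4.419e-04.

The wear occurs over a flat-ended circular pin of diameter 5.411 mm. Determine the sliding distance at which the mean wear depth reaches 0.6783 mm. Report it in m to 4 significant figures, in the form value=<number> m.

All arithmetic runs at exact precision; intermediate values are printed rounded — rounded just once to 4 significant figures.
Convert: Hardness H = 871.2 HV × 9.807 MPa/HV = 8544 MPa = 8.544e+09 Pa.
Convert: Pin diameter d = 5.411 mm = 0.005411 m. Contact area A = π·d²/4 = π·(0.005411 m)²/4 = 2.300e-05 m².
Convert: Depth limit h_lim = 0.6783 mm = 6.783e-04 m.
Expressed in SI base units: W = 6.626 N, H = 8.544e+09 Pa, K = 4.419e-04.
Volume at the limit: V_lim = h_lim·A = 6.783e-04 · 2.300e-05 = 1.560e-08 m³.
Sliding life L = V_lim·H/(K·W) = 1.560e-08 · 8.544e+09 / (4.419e-04 · 6.626) = 4.551e+04 m.

value=4.551e+04 m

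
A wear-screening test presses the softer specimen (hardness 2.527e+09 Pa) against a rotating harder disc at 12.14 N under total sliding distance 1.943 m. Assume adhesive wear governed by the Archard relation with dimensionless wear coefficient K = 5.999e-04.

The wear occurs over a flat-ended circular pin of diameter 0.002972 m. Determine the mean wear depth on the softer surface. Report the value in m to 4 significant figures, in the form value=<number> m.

Shown intermediates are rounded — all arithmetic maintains full float precision; rounded just once, at four significant digits.
Convert: Contact area A = π·d²/4 = π·(0.002972 m)²/4 = 6.937e-06 m².
Expressed in SI base units: W = 12.14 N, H = 2.527e+09 Pa, K = 5.999e-04.
Archard relation: V = K·W·L/H = 5.999e-04 · 12.14 · 1.943 / 2.527e+09 = 5.600e-12 m³.
Mean wear depth h = V/A = 5.600e-12 / 6.937e-06 = 8.072e-07 m.

value=8.072e-07 m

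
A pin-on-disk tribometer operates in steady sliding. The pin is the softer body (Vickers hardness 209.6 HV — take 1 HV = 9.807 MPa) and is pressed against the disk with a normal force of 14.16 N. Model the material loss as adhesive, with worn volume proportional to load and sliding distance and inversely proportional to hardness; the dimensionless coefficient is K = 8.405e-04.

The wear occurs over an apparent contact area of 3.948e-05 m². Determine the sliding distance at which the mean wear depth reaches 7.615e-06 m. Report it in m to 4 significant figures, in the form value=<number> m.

All working math holds full precision, and intermediate values appear rounded; a single final rounding: 4 significant digits.
Hardness H = 209.6 HV × 9.807 MPa/HV = 2056 MPa = 2.056e+09 Pa.
Expressed in SI base units: W = 14.16 N, H = 2.056e+09 Pa, K = 8.405e-04.
Limit volume V_lim = h_lim·A = 7.615e-06 · 3.948e-05 = 3.006e-10 m³.
Inverting, life L = V_lim·H/(K·W) = 3.006e-10 · 2.056e+09 / (8.405e-04 · 14.16) = 51.92 m.

value=51.92 m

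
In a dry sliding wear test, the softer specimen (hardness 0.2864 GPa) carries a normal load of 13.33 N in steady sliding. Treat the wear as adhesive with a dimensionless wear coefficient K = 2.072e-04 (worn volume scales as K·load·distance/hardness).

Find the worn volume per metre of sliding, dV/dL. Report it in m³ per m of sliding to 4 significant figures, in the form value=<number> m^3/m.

value=9.644e-12 m^3/m

Intermediate values are printed rounded, and all working math runs at exact precision, and one last rounding: four significant figures.
Convert: Hardness H = 0.2864 GPa = 2.864e+08 Pa.
As SI base values: W = 13.33 N, H = 2.864e+08 Pa, K = 2.072e-04.
Volumetric rate dV/dL = K·W/H, per unit distance: 2.072e-04 · 13.33 / 2.864e+08 = 9.644e-12 m³/m.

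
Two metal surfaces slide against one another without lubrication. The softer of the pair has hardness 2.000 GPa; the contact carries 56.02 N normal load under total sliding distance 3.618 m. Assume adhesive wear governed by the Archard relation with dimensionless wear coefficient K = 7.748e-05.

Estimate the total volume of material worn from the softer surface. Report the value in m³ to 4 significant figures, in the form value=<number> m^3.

value=7.852e-12 m^3

The intermediates are shown rounded, and all working math keeps full precision; a lone final rounding, at 4 significant digits.
Hardness H = 2.000 GPa = 2.000e+09 Pa.
In SI base units, W = 56.02 N, H = 2.000e+09 Pa, K = 7.748e-05.
The Archard volume V = K·W·L/H = 7.748e-05 · 56.02 · 3.618 / 2.000e+09 = 7.852e-12 m³.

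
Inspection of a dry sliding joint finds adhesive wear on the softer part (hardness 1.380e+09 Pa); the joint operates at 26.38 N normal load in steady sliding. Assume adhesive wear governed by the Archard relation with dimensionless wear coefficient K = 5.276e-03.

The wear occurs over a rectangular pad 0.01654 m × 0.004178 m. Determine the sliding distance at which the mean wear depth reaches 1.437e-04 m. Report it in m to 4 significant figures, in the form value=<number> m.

The algebra holds exact precision; intermediates are shown rounded. Rounded just once: four significant digits.
Contact area A = 0.01654 m × 0.004178 m = 6.910e-05 m².
In SI base units, W = 26.38 N, H = 1.380e+09 Pa, K = 5.276e-03.
At the depth limit, V_lim = h_lim·A = 1.437e-04 · 6.910e-05 = 9.930e-09 m³.
So the life L = V_lim·H/(K·W) = 9.930e-09 · 1.380e+09 / (5.276e-03 · 26.38) = 98.46 m.

value=98.46 m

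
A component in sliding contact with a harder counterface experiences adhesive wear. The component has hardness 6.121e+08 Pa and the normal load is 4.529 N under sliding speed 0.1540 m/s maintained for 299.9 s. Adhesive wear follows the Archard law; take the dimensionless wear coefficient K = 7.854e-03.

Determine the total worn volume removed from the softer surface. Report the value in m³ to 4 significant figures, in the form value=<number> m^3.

value=2.684e-09 m^3

Intermediate values are printed rounded; the algebra keeps full float precision, and rounded just once to 4 significant digits.
Distance covered L = v·t = 0.1540 m/s × 299.9 s = 46.18 m.
Collected in SI base units: W = 4.529 N, H = 6.121e+08 Pa, K = 7.854e-03.
Wear volume V = K·W·L/H = 7.854e-03 · 4.529 · 46.18 / 6.121e+08 = 2.684e-09 m³.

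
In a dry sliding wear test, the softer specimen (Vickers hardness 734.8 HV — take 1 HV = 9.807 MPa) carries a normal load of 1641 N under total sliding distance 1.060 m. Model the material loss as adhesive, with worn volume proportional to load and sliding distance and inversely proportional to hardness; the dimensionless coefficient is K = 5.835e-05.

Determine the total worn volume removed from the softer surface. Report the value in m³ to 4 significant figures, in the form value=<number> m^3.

value=1.408e-11 m^3

Intermediate values are shown rounded, and all working math holds full precision — rounded just once: four significant figures.
Hardness H = 734.8 HV × 9.807 MPa/HV = 7206 MPa = 7.206e+09 Pa.
Expressed in SI base units: W = 1641 N, H = 7.206e+09 Pa, K = 5.835e-05.
Volume removed: V = K·W·L/H = 5.835e-05 · 1641 · 1.060 / 7.206e+09 = 1.408e-11 m³.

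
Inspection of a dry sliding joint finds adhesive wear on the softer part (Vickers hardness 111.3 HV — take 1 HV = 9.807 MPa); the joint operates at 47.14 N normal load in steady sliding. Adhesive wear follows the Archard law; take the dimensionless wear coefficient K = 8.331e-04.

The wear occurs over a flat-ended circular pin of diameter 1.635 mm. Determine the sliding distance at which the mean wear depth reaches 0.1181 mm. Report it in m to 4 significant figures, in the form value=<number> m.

value=6.892 m

Displayed values are rounded, and each operation runs at exact precision; rounded once at the end, at 4 significant digits.
Hardness H = 111.3 HV × 9.807 MPa/HV = 1092 MPa = 1.092e+09 Pa.
Pin diameter d = 1.635 mm = 0.001635 m. Contact area A = π·d²/4 = π·(0.001635 m)²/4 = 2.100e-06 m².
Depth limit h_lim = 0.1181 mm = 1.181e-04 m.
Expressed in SI base units: W = 47.14 N, H = 1.092e+09 Pa, K = 8.331e-04.
Limit volume V_lim = h_lim·A = 1.181e-04 · 2.100e-06 = 2.480e-10 m³.
Life L = V_lim·H/(K·W) = 2.480e-10 · 1.092e+09 / (8.331e-04 · 47.14) = 6.892 m.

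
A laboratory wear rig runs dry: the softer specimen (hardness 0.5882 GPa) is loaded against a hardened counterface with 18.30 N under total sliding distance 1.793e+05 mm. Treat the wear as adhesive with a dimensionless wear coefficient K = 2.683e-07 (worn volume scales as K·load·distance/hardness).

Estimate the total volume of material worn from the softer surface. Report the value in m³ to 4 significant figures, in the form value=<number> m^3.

Intermediates appear rounded — every step carries full precision. Rounded once at the end to four significant digits.
Sliding distance L = 1.793e+05 mm = 179.3 m.
Hardness H = 0.5882 GPa = 5.882e+08 Pa.
Restated in SI base units: W = 18.30 N, H = 5.882e+08 Pa, K = 2.683e-07.
Archard relation: V = K·W·L/H = 2.683e-07 · 18.30 · 179.3 / 5.882e+08 = 1.497e-12 m³.

value=1.497e-12 m^3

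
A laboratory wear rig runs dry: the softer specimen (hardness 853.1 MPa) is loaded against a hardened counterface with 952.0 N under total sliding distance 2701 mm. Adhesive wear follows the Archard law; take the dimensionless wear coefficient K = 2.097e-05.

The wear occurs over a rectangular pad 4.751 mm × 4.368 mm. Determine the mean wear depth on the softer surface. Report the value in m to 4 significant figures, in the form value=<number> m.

value=3.046e-06 m

The intermediates are displayed rounded — the computation keeps full float precision; one final rounding: four significant figures.
Total distance L = 2701 mm = 2.701 m.
Hardness H = 853.1 MPa = 8.531e+08 Pa.
Pad sides 4.751 mm × 4.368 mm = 0.004751 m × 0.004368 m. Contact area A = 0.004751 m × 0.004368 m = 2.075e-05 m².
In SI base units, W = 952.0 N, H = 8.531e+08 Pa, K = 2.097e-05.
By Archard's law, V = K·W·L/H = 2.097e-05 · 952.0 · 2.701 / 8.531e+08 = 6.321e-11 m³.
Depth h = V/A = 6.321e-11 / 2.075e-05 = 3.046e-06 m.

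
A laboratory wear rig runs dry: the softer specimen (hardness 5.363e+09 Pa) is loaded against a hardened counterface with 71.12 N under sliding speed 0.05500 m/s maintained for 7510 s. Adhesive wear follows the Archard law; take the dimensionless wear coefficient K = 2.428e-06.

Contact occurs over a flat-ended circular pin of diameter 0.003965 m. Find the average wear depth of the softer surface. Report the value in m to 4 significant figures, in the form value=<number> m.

The intermediates are displayed rounded — every step keeps exact precision; rounded just once: 4 significant digits.
Sliding distance L = v·t = 0.05500 m/s × 7510 s = 413.1 m.
Contact area A = π·d²/4 = π·(0.003965 m)²/4 = 1.235e-05 m².
As SI base values: W = 71.12 N, H = 5.363e+09 Pa, K = 2.428e-06.
Wear volume V = K·W·L/H = 2.428e-06 · 71.12 · 413.1 / 5.363e+09 = 1.330e-11 m³.
Mean depth h = V/A = 1.330e-11 / 1.235e-05 = 1.077e-06 m.

value=1.077e-06 m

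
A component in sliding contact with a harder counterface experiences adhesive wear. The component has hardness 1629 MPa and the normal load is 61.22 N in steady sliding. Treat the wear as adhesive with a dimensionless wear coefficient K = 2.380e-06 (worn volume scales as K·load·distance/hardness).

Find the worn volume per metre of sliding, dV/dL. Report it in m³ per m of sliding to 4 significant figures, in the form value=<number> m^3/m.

value=8.944e-14 m^3/m

All arithmetic holds full precision. Intermediate values are displayed rounded. Rounded just once: four significant figures.
Hardness H = 1629 MPa = 1.629e+09 Pa.
SI base units throughout: W = 61.22 N, H = 1.629e+09 Pa, K = 2.380e-06.
The wear rate dV/dL = K·W/H — distance-free: 2.380e-06 · 61.22 / 1.629e+09 = 8.944e-14 m³/m.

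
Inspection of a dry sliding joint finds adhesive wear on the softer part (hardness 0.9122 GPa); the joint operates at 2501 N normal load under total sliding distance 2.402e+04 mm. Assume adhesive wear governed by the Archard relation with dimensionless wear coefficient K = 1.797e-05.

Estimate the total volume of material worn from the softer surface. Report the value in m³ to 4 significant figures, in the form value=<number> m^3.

The computation holds exact precision. Intermediate values appear rounded; rounded once at the end: four significant figures.
The distance L = 2.402e+04 mm = 24.02 m.
Hardness H = 0.9122 GPa = 9.122e+08 Pa.
In SI base units: W = 2501 N, H = 9.122e+08 Pa, K = 1.797e-05.
Archard volume V = K·W·L/H = 1.797e-05 · 2501 · 24.02 / 9.122e+08 = 1.183e-09 m³.

value=1.183e-09 m^3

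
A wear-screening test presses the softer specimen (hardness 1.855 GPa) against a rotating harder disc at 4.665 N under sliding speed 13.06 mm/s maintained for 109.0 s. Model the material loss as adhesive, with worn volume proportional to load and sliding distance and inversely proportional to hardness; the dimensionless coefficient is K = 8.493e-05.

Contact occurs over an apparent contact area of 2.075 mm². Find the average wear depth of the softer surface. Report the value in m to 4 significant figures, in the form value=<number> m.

value=1.465e-07 m

The intermediates are displayed rounded — the algebra carries full float precision; rounded once at the end, at 4 significant digits.
Sliding speed v = 13.06 mm/s = 0.01306 m/s. Path length L = v·t = 0.01306 m/s × 109.0 s = 1.424 m.
Hardness H = 1.855 GPa = 1.855e+09 Pa.
Contact area A = 2.075 mm² = 2.075e-06 m².
Working in SI base units: W = 4.665 N, H = 1.855e+09 Pa, K = 8.493e-05.
The Archard volume V = K·W·L/H = 8.493e-05 · 4.665 · 1.424 / 1.855e+09 = 3.040e-13 m³.
Depth h = V/A = 3.040e-13 / 2.075e-06 = 1.465e-07 m.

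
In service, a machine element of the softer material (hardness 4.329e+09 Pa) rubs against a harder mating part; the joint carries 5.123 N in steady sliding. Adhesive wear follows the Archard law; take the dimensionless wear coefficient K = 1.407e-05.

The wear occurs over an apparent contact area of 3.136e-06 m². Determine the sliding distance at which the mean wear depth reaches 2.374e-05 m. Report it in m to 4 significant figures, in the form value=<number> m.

Intermediates are displayed rounded, and all arithmetic holds exact precision — one last rounding to 4 significant digits.
Working in SI base units: W = 5.123 N, H = 4.329e+09 Pa, K = 1.407e-05.
Wearable volume V_lim = h_lim·A = 2.374e-05 · 3.136e-06 = 7.445e-11 m³.
Thus life L = V_lim·H/(K·W) = 7.445e-11 · 4.329e+09 / (1.407e-05 · 5.123) = 4471 m.

value=4471 m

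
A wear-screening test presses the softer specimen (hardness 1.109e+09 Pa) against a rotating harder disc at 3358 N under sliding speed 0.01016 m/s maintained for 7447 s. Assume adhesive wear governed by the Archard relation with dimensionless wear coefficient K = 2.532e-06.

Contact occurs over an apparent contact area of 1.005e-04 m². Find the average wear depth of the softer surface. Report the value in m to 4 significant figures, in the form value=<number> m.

value=5.772e-06 m

Shown intermediates are rounded — each operation runs at full float precision; a single final rounding, at 4 significant figures.
Convert: Path length L = v·t = 0.01016 m/s × 7447 s = 75.66 m.
In SI base units: W = 3358 N, H = 1.109e+09 Pa, K = 2.532e-06.
By Archard's law, V = K·W·L/H = 2.532e-06 · 3358 · 75.66 / 1.109e+09 = 5.801e-10 m³.
Wear depth h = V/A = 5.801e-10 / 1.005e-04 = 5.772e-06 m.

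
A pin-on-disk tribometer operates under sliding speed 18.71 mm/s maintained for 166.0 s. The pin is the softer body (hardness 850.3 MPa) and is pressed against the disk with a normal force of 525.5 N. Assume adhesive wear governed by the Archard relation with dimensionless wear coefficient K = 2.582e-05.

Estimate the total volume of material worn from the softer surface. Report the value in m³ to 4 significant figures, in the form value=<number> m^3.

value=4.956e-11 m^3

Intermediates are shown rounded — all arithmetic keeps full float precision — a single final rounding to 4 significant figures.
Sliding speed v = 18.71 mm/s = 0.01871 m/s. Distance L = v·t = 0.01871 m/s × 166.0 s = 3.106 m.
Hardness H = 850.3 MPa = 8.503e+08 Pa.
Collected in SI base units: W = 525.5 N, H = 8.503e+08 Pa, K = 2.582e-05.
Volume removed: V = K·W·L/H = 2.582e-05 · 525.5 · 3.106 / 8.503e+08 = 4.956e-11 m³.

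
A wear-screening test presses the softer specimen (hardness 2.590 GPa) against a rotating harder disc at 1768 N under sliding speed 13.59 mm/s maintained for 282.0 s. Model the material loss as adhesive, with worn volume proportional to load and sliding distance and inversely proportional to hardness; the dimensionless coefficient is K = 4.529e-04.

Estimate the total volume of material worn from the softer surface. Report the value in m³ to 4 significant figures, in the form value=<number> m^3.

Intermediates appear rounded. All working math holds exact precision, and a single final rounding to four significant figures.
Convert: Sliding speed v = 13.59 mm/s = 0.01359 m/s. Sliding distance L = v·t = 0.01359 m/s × 282.0 s = 3.832 m.
Convert: Hardness H = 2.590 GPa = 2.590e+09 Pa.
Expressed in SI base units: W = 1768 N, H = 2.590e+09 Pa, K = 4.529e-04.
Archard relation: V = K·W·L/H = 4.529e-04 · 1768 · 3.832 / 2.590e+09 = 1.185e-09 m³.

value=1.185e-09 m^3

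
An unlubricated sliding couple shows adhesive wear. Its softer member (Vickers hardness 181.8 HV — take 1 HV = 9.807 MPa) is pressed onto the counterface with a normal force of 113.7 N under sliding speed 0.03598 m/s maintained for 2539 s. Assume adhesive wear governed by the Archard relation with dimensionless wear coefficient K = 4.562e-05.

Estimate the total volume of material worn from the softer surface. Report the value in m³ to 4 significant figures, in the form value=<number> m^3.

value=2.658e-10 m^3

Intermediates are shown rounded, and all arithmetic maintains exact precision, and rounded just once: four significant figures.
Path length L = v·t = 0.03598 m/s × 2539 s = 91.35 m.
Hardness H = 181.8 HV × 9.807 MPa/HV = 1783 MPa = 1.783e+09 Pa.
In SI base units: W = 113.7 N, H = 1.783e+09 Pa, K = 4.562e-05.
By Archard's law, V = K·W·L/H = 4.562e-05 · 113.7 · 91.35 / 1.783e+09 = 2.658e-10 m³.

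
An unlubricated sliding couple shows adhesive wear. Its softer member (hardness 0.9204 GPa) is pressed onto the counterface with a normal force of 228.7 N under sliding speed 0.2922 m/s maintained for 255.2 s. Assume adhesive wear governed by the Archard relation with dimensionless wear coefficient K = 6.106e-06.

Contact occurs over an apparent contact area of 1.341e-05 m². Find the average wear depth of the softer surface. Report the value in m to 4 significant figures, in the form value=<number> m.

value=8.437e-06 m

Each operation maintains exact precision, and intermediates are printed rounded; one last rounding, at 4 significant figures.
Convert: Path length L = v·t = 0.2922 m/s × 255.2 s = 74.57 m.
Convert: Hardness H = 0.9204 GPa = 9.204e+08 Pa.
As SI base values: W = 228.7 N, H = 9.204e+08 Pa, K = 6.106e-06.
By Archard's law, V = K·W·L/H = 6.106e-06 · 228.7 · 74.57 / 9.204e+08 = 1.131e-10 m³.
Depth h = V/A = 1.131e-10 / 1.341e-05 = 8.437e-06 m.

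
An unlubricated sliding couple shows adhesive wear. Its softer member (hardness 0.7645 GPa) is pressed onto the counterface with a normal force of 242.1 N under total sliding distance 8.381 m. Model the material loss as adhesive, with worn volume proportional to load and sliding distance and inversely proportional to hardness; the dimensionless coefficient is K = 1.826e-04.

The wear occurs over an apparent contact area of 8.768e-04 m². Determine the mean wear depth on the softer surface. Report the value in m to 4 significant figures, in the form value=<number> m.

value=5.527e-07 m

Each operation maintains exact precision — the intermediates appear rounded, and rounded just once to 4 significant digits.
Convert: Hardness H = 0.7645 GPa = 7.645e+08 Pa.
SI base units throughout: W = 242.1 N, H = 7.645e+08 Pa, K = 1.826e-04.
By Archard's law, V = K·W·L/H = 1.826e-04 · 242.1 · 8.381 / 7.645e+08 = 4.846e-10 m³.
Depth h = V/A = 4.846e-10 / 8.768e-04 = 5.527e-07 m.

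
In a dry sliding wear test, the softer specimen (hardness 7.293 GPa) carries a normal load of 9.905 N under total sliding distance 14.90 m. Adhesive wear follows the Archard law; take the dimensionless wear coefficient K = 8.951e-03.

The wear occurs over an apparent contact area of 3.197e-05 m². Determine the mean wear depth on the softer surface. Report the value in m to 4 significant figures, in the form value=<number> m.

The intermediates are shown rounded. The algebra keeps exact precision — a lone final rounding, at 4 significant figures.
Hardness H = 7.293 GPa = 7.293e+09 Pa.
As SI base values: W = 9.905 N, H = 7.293e+09 Pa, K = 8.951e-03.
Wear volume V = K·W·L/H = 8.951e-03 · 9.905 · 14.90 / 7.293e+09 = 1.811e-10 m³.
Mean depth h = V/A = 1.811e-10 / 3.197e-05 = 5.666e-06 m.

value=5.666e-06 m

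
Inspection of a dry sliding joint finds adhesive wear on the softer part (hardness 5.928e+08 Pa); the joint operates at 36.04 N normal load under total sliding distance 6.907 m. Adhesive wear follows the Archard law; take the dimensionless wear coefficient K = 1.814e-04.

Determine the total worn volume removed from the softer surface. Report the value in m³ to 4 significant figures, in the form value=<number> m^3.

value=7.617e-11 m^3

Intermediate values are printed rounded; all working math runs at full precision; rounded just once to four significant figures.
As SI base values: W = 36.04 N, H = 5.928e+08 Pa, K = 1.814e-04.
Apply Archard: V = K·W·L/H = 1.814e-04 · 36.04 · 6.907 / 5.928e+08 = 7.617e-11 m³.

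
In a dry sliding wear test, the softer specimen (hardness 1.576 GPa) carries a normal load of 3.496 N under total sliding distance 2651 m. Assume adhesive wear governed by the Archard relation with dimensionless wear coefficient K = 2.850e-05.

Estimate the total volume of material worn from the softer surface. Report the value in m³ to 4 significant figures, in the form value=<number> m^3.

All arithmetic runs at full float precision; intermediate values are printed rounded — one last rounding to four significant figures.
Hardness H = 1.576 GPa = 1.576e+09 Pa.
Restated in SI base units: W = 3.496 N, H = 1.576e+09 Pa, K = 2.850e-05.
Archard volume V = K·W·L/H = 2.850e-05 · 3.496 · 2651 / 1.576e+09 = 1.676e-10 m³.

value=1.676e-10 m^3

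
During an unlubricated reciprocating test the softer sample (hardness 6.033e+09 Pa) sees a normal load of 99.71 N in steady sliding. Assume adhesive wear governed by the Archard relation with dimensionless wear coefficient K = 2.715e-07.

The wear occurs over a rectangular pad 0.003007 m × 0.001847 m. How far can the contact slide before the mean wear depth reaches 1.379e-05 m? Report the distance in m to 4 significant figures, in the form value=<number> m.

The intermediates appear rounded, and all working math carries exact precision, and one last rounding to 4 significant figures.
Convert: Contact area A = 0.003007 m × 0.001847 m = 5.554e-06 m².
Working in SI base units: W = 99.71 N, H = 6.033e+09 Pa, K = 2.715e-07.
Allowed volume V_lim = h_lim·A = 1.379e-05 · 5.554e-06 = 7.659e-11 m³.
Life L = V_lim·H/(K·W) = 7.659e-11 · 6.033e+09 / (2.715e-07 · 99.71) = 1.707e+04 m.

value=1.707e+04 m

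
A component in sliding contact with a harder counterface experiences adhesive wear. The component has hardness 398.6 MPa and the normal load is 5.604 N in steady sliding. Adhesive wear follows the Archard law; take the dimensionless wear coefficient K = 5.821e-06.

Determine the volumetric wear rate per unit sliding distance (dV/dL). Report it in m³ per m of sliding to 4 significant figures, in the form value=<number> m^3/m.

value=8.184e-14 m^3/m

Printed values are rounded, and each operation carries full precision — rounded just once, at 4 significant figures.
Hardness H = 398.6 MPa = 3.986e+08 Pa.
In SI base units: W = 5.604 N, H = 3.986e+08 Pa, K = 5.821e-06.
Rate of wear dV/dL = K·W/H: 5.821e-06 · 5.604 / 3.986e+08 = 8.184e-14 m³/m.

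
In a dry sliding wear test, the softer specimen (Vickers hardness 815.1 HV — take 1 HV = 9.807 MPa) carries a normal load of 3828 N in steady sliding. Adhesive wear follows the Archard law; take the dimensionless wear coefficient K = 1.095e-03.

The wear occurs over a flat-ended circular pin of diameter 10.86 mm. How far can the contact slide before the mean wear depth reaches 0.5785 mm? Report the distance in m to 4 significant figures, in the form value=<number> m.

value=102.2 m

The intermediates are displayed rounded. Each operation holds exact precision; a single final rounding, at 4 significant figures.
Hardness H = 815.1 HV × 9.807 MPa/HV = 7994 MPa = 7.994e+09 Pa.
Pin diameter d = 10.86 mm = 0.01086 m. Contact area A = π·d²/4 = π·(0.01086 m)²/4 = 9.263e-05 m².
Depth limit h_lim = 0.5785 mm = 5.785e-04 m.
As SI base values: W = 3828 N, H = 7.994e+09 Pa, K = 1.095e-03.
Limit volume V_lim = h_lim·A = 5.785e-04 · 9.263e-05 = 5.359e-08 m³.
Sliding life L = V_lim·H/(K·W) = 5.359e-08 · 7.994e+09 / (1.095e-03 · 3828) = 102.2 m.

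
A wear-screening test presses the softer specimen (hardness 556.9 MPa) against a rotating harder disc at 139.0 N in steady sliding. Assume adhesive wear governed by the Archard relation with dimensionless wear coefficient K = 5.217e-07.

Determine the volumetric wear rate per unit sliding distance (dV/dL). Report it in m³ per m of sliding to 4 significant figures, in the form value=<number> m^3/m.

The intermediates are printed rounded; the computation keeps full float precision — rounded once at the end to four significant figures.
Hardness H = 556.9 MPa = 5.569e+08 Pa.
Collected in SI base units: W = 139.0 N, H = 5.569e+08 Pa, K = 5.217e-07.
The wear rate dV/dL = K·W/H (independent of L): 5.217e-07 · 139.0 / 5.569e+08 = 1.302e-13 m³/m.

value=1.302e-13 m^3/m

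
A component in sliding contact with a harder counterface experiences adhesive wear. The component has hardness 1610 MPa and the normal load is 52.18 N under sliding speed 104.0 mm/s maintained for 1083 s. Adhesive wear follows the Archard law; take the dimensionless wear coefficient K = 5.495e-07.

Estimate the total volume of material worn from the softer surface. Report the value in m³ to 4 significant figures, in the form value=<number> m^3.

Intermediate values are shown rounded; all working math runs at full precision, and one final rounding, at 4 significant figures.
Sliding speed v = 104.0 mm/s = 0.1040 m/s. Distance L = v·t = 0.1040 m/s × 1083 s = 112.6 m.
Hardness H = 1610 MPa = 1.610e+09 Pa.
In SI base units: W = 52.18 N, H = 1.610e+09 Pa, K = 5.495e-07.
Apply Archard: V = K·W·L/H = 5.495e-07 · 52.18 · 112.6 / 1.610e+09 = 2.006e-12 m³.

value=2.006e-12 m^3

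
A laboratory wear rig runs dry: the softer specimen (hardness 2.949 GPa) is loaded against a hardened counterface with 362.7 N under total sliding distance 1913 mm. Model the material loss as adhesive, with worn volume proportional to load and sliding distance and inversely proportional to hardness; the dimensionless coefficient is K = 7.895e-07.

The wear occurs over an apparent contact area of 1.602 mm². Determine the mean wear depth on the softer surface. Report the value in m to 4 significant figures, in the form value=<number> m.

The computation runs at full precision, and intermediate values are printed rounded; rounded once at the end to four significant digits.
Sliding distance L = 1913 mm = 1.913 m.
Hardness H = 2.949 GPa = 2.949e+09 Pa.
Contact area A = 1.602 mm² = 1.602e-06 m².
In SI base units, W = 362.7 N, H = 2.949e+09 Pa, K = 7.895e-07.
Apply Archard: V = K·W·L/H = 7.895e-07 · 362.7 · 1.913 / 2.949e+09 = 1.858e-13 m³.
Mean wear depth h = V/A = 1.858e-13 / 1.602e-06 = 1.160e-07 m.

value=1.160e-07 m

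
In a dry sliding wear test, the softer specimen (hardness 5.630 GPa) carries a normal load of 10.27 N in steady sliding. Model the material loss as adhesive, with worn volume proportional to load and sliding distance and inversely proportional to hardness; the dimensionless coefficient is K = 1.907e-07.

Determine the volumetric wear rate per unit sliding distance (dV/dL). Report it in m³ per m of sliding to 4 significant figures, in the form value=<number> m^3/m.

The algebra holds full float precision; intermediates are printed rounded. Rounded just once: four significant figures.
Convert: Hardness H = 5.630 GPa = 5.630e+09 Pa.
Restated in SI base units: W = 10.27 N, H = 5.630e+09 Pa, K = 1.907e-07.
The wear rate dV/dL = K·W/H: 1.907e-07 · 10.27 / 5.630e+09 = 3.479e-16 m³/m.

value=3.479e-16 m^3/m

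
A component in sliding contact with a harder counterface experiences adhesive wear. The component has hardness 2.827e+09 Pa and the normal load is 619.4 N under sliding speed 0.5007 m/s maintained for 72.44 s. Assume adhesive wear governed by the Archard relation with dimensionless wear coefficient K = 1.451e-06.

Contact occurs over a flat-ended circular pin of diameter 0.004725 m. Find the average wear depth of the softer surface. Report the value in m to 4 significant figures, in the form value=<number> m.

Printed values are rounded; all arithmetic keeps exact precision. Rounded once at the end: 4 significant figures.
Convert: Sliding distance L = v·t = 0.5007 m/s × 72.44 s = 36.27 m.
Convert: Contact area A = π·d²/4 = π·(0.004725 m)²/4 = 1.753e-05 m².
In SI base units: W = 619.4 N, H = 2.827e+09 Pa, K = 1.451e-06.
Apply Archard: V = K·W·L/H = 1.451e-06 · 619.4 · 36.27 / 2.827e+09 = 1.153e-11 m³.
Mean depth h = V/A = 1.153e-11 / 1.753e-05 = 6.576e-07 m.

value=6.576e-07 m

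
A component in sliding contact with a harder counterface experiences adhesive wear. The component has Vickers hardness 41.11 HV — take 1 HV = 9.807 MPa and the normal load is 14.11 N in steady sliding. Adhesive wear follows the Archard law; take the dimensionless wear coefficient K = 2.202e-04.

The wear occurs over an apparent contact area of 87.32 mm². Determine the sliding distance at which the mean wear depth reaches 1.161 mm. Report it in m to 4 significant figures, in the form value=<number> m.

value=1.315e+04 m

The algebra holds full float precision. Intermediates are printed rounded, and a single final rounding, at 4 significant digits.
Hardness H = 41.11 HV × 9.807 MPa/HV = 403.2 MPa = 4.032e+08 Pa.
Contact area A = 87.32 mm² = 8.732e-05 m².
Depth limit h_lim = 1.161 mm = 0.001161 m.
As SI base values: W = 14.11 N, H = 4.032e+08 Pa, K = 2.202e-04.
Wearable volume V_lim = h_lim·A = 0.001161 · 8.732e-05 = 1.014e-07 m³.
So the life L = V_lim·H/(K·W) = 1.014e-07 · 4.032e+08 / (2.202e-04 · 14.11) = 1.315e+04 m.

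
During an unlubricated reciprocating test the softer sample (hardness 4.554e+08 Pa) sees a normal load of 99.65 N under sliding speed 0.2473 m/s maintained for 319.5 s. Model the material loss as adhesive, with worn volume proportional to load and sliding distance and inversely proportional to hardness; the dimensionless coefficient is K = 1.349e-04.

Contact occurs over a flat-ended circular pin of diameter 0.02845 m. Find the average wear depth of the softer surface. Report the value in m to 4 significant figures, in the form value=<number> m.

value=3.669e-06 m

Intermediate values are printed rounded; the algebra maintains exact precision; rounded just once, at four significant figures.
Convert: Total distance L = v·t = 0.2473 m/s × 319.5 s = 79.01 m.
Convert: Contact area A = π·d²/4 = π·(0.02845 m)²/4 = 6.357e-04 m².
In SI base units: W = 99.65 N, H = 4.554e+08 Pa, K = 1.349e-04.
Archard volume V = K·W·L/H = 1.349e-04 · 99.65 · 79.01 / 4.554e+08 = 2.332e-09 m³.
Average depth h = V/A = 2.332e-09 / 6.357e-04 = 3.669e-06 m.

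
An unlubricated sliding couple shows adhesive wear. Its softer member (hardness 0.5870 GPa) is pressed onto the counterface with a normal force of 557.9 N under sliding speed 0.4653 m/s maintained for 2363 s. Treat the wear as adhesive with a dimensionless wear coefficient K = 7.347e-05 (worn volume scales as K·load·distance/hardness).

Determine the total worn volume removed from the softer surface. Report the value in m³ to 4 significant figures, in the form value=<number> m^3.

value=7.678e-08 m^3

Intermediates are displayed rounded; every step carries exact precision, and rounded once at the end, at 4 significant figures.
Convert: Path length L = v·t = 0.4653 m/s × 2363 s = 1100 m.
Convert: Hardness H = 0.5870 GPa = 5.870e+08 Pa.
As SI base values: W = 557.9 N, H = 5.870e+08 Pa, K = 7.347e-05.
Worn volume V = K·W·L/H = 7.347e-05 · 557.9 · 1100 / 5.870e+08 = 7.678e-08 m³.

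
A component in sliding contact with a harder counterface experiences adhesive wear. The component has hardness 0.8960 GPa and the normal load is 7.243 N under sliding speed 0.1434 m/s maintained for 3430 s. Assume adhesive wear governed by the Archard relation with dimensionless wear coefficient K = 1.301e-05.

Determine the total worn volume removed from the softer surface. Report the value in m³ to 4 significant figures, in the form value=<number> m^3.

value=5.173e-11 m^3

Intermediates appear rounded; the computation runs at full precision. Rounded just once: 4 significant figures.
Convert: The distance L = v·t = 0.1434 m/s × 3430 s = 491.9 m.
Convert: Hardness H = 0.8960 GPa = 8.960e+08 Pa.
Expressed in SI base units: W = 7.243 N, H = 8.960e+08 Pa, K = 1.301e-05.
Worn volume V = K·W·L/H = 1.301e-05 · 7.243 · 491.9 / 8.960e+08 = 5.173e-11 m³.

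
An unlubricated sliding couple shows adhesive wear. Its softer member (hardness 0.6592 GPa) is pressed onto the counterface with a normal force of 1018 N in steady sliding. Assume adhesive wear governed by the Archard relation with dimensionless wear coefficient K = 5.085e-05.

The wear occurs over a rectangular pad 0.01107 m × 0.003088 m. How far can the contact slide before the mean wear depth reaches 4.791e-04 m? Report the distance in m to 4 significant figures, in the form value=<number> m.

value=208.6 m

Intermediate values are printed rounded; each operation runs at exact precision. Rounded just once, at 4 significant digits.
Convert: Hardness H = 0.6592 GPa = 6.592e+08 Pa.
Convert: Contact area A = 0.01107 m × 0.003088 m = 3.418e-05 m².
Expressed in SI base units: W = 1018 N, H = 6.592e+08 Pa, K = 5.085e-05.
Volume at the limit: V_lim = h_lim·A = 4.791e-04 · 3.418e-05 = 1.638e-08 m³.
Sliding life L = V_lim·H/(K·W) = 1.638e-08 · 6.592e+08 / (5.085e-05 · 1018) = 208.6 m.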